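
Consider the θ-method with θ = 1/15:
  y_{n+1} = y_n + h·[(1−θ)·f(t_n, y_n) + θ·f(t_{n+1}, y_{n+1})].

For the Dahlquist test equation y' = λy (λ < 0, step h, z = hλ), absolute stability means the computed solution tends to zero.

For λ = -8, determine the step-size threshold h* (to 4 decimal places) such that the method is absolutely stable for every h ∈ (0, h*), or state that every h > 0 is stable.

(-2.3077,0); λ=-8 ⇒ h* = (30/13)/8 = 0.2885.

With y'=λy (z=hλ):
  y_{n+1} = y_n + z·[14/15·y_n + 1/15·y_{n+1}] ⇒ (1 − 1/15z)y_{n+1} = (1 + 14/15z)y_n
  so R(z) = (1 + 14/15z)/(1 − 1/15z).

Need |R(x)|<1, x<0.
x=-1.29: |R|=0.1878
R=−1: 1+14/15x = −1+1/15x ⇒ -13/15x=2 ⇒ x=2/(-13/15)=-2.3077
Confirm numerically:
  x=-1.938: |R|=0.71626 <1
  x=-1.810: |R|=0.61511 <1
  x=-1.656: |R|=0.49135 <1
  x=-2.865: |R|=1.40554 >1
  x=-2.653: |R|=1.25429 >1
  x=-2.461: |R|=1.11414 >1
Stable set (-2.3077, 0).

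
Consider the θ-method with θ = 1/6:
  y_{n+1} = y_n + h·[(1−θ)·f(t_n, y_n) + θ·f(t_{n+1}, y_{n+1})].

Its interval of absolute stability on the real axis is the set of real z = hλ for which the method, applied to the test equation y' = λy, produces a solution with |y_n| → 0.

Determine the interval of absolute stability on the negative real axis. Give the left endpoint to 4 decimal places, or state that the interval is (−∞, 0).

On y'=λy, z=hλ:
  y_{n+1} = y_n + z·[5/6·y_n + 1/6·y_{n+1}] ⇒ (1 − 1/6z)y_{n+1} = (1 + 5/6z)y_n
  so R(z) = (1 + 5/6z)/(1 − 1/6z).

Need |R(x)|<1, x<0.
x=-1.78: |R|=0.3728
R=−1: 1+5/6x = −1+1/6x ⇒ -2/3x=2 ⇒ x=2/(-2/3)=-3.0000
Confirm numerically:
  x=-2.686: |R|=0.85540 <1
  x=-1.467: |R|=0.17879 <1
  x=-1.434: |R|=0.15738 <1
  x=-3.569: |R|=1.23785 >1
  x=-3.495: |R|=1.20853 >1
  x=-3.480: |R|=1.20253 >1
Interval (-3.0000, 0).

z∈(-3.0000,0).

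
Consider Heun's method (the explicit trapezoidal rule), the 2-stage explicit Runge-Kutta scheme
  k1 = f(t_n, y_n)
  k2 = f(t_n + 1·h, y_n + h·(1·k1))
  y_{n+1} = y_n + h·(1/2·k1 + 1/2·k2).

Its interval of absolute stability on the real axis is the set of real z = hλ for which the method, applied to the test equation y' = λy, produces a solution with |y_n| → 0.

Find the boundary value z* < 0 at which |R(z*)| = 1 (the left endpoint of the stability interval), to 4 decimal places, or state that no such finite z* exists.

On y'=λy, z=hλ:
  order 2, 2-stage ⇒ R(z)=1+z+z^2/2
  (e.g. R(-0.32)=0.73120, |R|=0.73120)

Boundary: |R(x)|=1, x<0.
x=-0.32: |R|=0.7312
|R(-1.73)|=0.7664 |R(-0.82)|=0.5162 |R(-0.75)|=0.5312
Bisect:
  x_lo=-2.8163 |R|=2.1494  x_hi=-0.2792 |R|=0.7597
  mid=-1.54776 |R|=0.65002 →hi
  mid=-2.18201 |R|=1.19858 →lo
  mid=-1.86489 |R|=0.87401 →hi
  mid=-2.02345 |R|=1.02372 →lo
  mid=-1.94417 |R|=0.94573 →hi
  mid=-1.98381 |R|=0.98394 →hi
  mid=-2.00363 |R|=1.00364 →lo
  mid=-1.99372 |R|=0.99374 →hi
  mid=-1.99867 |R|=0.99867 →hi
  ...
  [-2.00007,-1.99991] ⇒ x*=-2.0000
Stable set (-2.0000, 0).

z* = -2.0000.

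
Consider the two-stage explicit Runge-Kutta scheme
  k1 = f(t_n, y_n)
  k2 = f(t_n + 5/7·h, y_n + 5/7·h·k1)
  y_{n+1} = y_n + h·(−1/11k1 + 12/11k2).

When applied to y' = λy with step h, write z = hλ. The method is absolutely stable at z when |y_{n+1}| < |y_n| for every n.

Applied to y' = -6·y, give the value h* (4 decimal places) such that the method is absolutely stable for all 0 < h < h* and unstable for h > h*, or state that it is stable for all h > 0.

On y'=λy, z=hλ:
  k1=λy_n ⇒ h·k1=z·y_n;  k2=λ(1+5/7z)y_n ⇒ h·k2=z(1+5/7z)y_n
  y_{n+1}/y_n = 1 − 1/11z + 12/11z(1+5/7z) = 1 + z + 60/77z²
  so R(z) = 1 + z + 60/77z².

Solve |R(x)|<1 on ℝ⁻.
x=-1.05: |R|=0.8091
R=1: x+60/77x²=0 ⇒ x=−77/60=-1.2833; min R=1−1/(4·60/77)=0.6792>−1
Confirm numerically:
  x=-1.251: |R|=0.96848 <1
  x=-1.122: |R|=0.85895 <1
  x=-0.790: |R|=0.69631 <1
  x=-0.764: |R|=0.69083 <1
  x=-1.740: |R|=1.61917 >1
  x=-1.506: |R|=1.26130 >1
So |R|<1 on (-1.2833, 0).

(-1.2833,0); λ=-6 ⇒ h* = (77/60)/6 = 0.2139.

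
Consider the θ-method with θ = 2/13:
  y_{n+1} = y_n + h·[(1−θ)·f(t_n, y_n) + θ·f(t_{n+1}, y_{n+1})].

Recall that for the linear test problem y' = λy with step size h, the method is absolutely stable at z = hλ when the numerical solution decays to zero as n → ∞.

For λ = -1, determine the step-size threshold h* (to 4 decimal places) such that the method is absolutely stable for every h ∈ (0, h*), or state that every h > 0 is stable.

With y'=λy (z=hλ):
  y_{n+1} = y_n + z·[11/13·y_n + 2/13·y_{n+1}] ⇒ (1 − 2/13z)y_{n+1} = (1 + 11/13z)y_n
  ⇒ R(z) = (1 + 11/13z)/(1 − 2/13z).

Solve |R(x)|<1 on ℝ⁻.
x=-0.65: |R|=0.4091
R=−1: 1+11/13x = −1+2/13x ⇒ -9/13x=2 ⇒ x=2/(-9/13)=-2.8889
Confirm numerically:
  x=-2.797: |R|=0.95552 <1
  x=-2.529: |R|=0.82063 <1
  x=-1.583: |R|=0.27298 <1
  x=-1.300: |R|=0.08333 <1
  x=-3.270: |R|=1.17554 >1
  x=-3.090: |R|=1.09437 >1
So |R|<1 on (-2.8889, 0).

(-2.8889,0); λ=-1 ⇒ h* = (26/9)/1 = 2.8889.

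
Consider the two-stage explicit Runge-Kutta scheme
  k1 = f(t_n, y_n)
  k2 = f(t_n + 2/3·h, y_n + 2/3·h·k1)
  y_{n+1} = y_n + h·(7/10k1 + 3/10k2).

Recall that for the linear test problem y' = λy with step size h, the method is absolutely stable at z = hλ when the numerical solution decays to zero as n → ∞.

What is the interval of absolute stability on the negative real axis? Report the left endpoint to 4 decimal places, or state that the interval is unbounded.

(-5.0000, 0).

Test eqn y'=λy, z=hλ:
  k1=λy_n ⇒ h·k1=z·y_n;  k2=λ(1+2/3z)y_n ⇒ h·k2=z(1+2/3z)y_n
  y_{n+1}/y_n = 1 + 7/10z + 3/10z(1+2/3z) = 1 + z + 1/5z²
  R(z) = 1 + z + 1/5z².

Boundary: |R(x)|=1, x<0.
x=-1.72: |R|=0.1283
R=1: x+1/5x²=0 ⇒ x=−5=-5.0000; min R=1−1/(4·1/5)=-0.2500>−1
Confirm numerically:
  x=-3.921: |R|=0.15385 <1
  x=-3.871: |R|=0.12593 <1
  x=-3.559: |R|=0.02570 <1
  x=-2.204: |R|=0.23248 <1
  x=-5.503: |R|=1.55360 >1
  x=-5.449: |R|=1.48932 >1
  x=-5.112: |R|=1.11451 >1
Interval (-5.0000, 0).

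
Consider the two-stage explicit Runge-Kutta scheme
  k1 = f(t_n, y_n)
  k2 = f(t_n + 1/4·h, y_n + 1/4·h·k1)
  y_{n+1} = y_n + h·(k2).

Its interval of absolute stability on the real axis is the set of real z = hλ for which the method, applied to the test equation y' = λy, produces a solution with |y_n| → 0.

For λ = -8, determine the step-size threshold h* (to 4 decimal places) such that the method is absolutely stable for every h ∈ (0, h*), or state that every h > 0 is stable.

(-4.0000,0); λ=-8 ⇒ h* = (4)/8 = 0.5000.

Set f=λy, z=hλ:
  k1=λy_n ⇒ h·k1=z·y_n;  k2=λ(1+1/4z)y_n ⇒ h·k2=z(1+1/4z)y_n
  y_{n+1}/y_n = 1 + z(1+1/4z) = 1 + z + 1/4z²
  so R(z) = 1 + z + 1/4z².

Find x<0 with |R(x)|<1.
x=-0.87: |R|=0.3192
R=1: x+1/4x²=0 ⇒ x=−4=-4.0000; min R=1−1/(4·1/4)=0.0000>−1
Confirm numerically:
  x=-3.905: |R|=0.90726 <1
  x=-2.998: |R|=0.24900 <1
  x=-2.819: |R|=0.16769 <1
  x=-2.159: |R|=0.00632 <1
  x=-4.238: |R|=1.25216 >1
  x=-4.216: |R|=1.22766 >1
  x=-4.152: |R|=1.15778 >1
So |R|<1 on (-4.0000, 0).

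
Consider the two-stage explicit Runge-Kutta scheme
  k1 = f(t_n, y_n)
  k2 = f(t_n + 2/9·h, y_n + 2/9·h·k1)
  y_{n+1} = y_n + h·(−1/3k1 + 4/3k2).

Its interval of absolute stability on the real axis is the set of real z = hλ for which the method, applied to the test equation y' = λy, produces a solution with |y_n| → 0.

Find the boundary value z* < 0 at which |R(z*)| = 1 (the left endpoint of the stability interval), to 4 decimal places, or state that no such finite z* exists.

Set f=λy, z=hλ:
  k1=λy_n ⇒ h·k1=z·y_n;  k2=λ(1+2/9z)y_n ⇒ h·k2=z(1+2/9z)y_n
  y_{n+1}/y_n = 1 − 1/3z + 4/3z(1+2/9z) = 1 + z + 8/27z²
  so R(z) = 1 + z + 8/27z².

Find x<0 with |R(x)|<1.
x=-1.55: |R|=0.1619
R=1: x+8/27x²=0 ⇒ x=−27/8=-3.3750; min R=1−1/(4·8/27)=0.1562>−1
Confirm numerically:
  x=-2.732: |R|=0.47950 <1
  x=-2.643: |R|=0.42676 <1
  x=-2.462: |R|=0.33398 <1
  x=-2.291: |R|=0.26416 <1
  x=-3.933: |R|=1.65026 >1
  x=-3.821: |R|=1.50494 >1
So |R|<1 on (-3.3750, 0).

z* = -3.3750.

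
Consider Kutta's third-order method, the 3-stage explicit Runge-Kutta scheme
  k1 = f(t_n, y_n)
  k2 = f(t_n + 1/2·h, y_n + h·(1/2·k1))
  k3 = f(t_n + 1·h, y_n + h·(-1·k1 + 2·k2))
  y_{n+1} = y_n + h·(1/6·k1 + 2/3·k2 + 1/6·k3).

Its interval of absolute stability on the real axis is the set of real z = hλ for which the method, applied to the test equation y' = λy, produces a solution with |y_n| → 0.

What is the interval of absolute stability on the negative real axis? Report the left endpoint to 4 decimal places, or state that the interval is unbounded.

Test eqn y'=λy, z=hλ:
  order 3, 3-stage ⇒ R(z)=1+z+z^2/2+z^3/6
  (e.g. R(-0.79)=0.43988, |R|=0.43988)

Need |R(x)|<1, x<0.
x=-0.79: |R|=0.4399
|R(-2.7)|=1.3355 |R(-1.76)|=0.1198 |R(-1.19)|=0.2372
Bisect:
  x_lo=-3.3248 |R|=2.9233  x_hi=-0.3235 |R|=0.7232
  mid=-1.82416 |R|=0.17205 →hi
  mid=-2.57450 |R|=1.10446 →lo
  mid=-2.19933 |R|=0.55385 →hi
  mid=-2.38691 |R|=0.80475 →hi
  mid=-2.48071 |R|=0.94809 →hi
  mid=-2.52760 |R|=1.02459 →lo
  mid=-2.50415 |R|=0.98593 →hi
  ...
  [-2.51276,-2.51258] ⇒ x*=-2.5127
So |R|<1 on (-2.5127, 0).

z∈(-2.5127,0).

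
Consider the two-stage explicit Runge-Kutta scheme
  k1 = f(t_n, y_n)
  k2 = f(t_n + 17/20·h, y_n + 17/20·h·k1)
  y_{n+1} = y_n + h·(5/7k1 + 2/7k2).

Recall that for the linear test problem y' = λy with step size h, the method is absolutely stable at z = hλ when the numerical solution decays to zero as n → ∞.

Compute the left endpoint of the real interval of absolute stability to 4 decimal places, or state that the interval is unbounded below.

left endpoint -4.1176.

Test eqn y'=λy, z=hλ:
  k1=λy_n ⇒ h·k1=z·y_n;  k2=λ(1+17/20z)y_n ⇒ h·k2=z(1+17/20z)y_n
  y_{n+1}/y_n = 1 + 5/7z + 2/7z(1+17/20z) = 1 + z + 17/70z²
  so R(z) = 1 + z + 17/70z².

Solve |R(x)|<1 on ℝ⁻.
x=-1.66: |R|=0.0092
R=1: x+17/70x²=0 ⇒ x=−70/17=-4.1176; min R=1−1/(4·17/70)=-0.0294>−1
Confirm numerically:
  x=-3.767: |R|=0.67921 <1
  x=-3.384: |R|=0.39707 <1
  x=-2.038: |R|=0.02931 <1
  x=-1.683: |R|=0.00489 <1
  x=-4.449: |R|=1.35802 >1
  x=-4.417: |R|=1.32112 >1
  x=-4.270: |R|=1.15799 >1
Stable set (-4.1176, 0).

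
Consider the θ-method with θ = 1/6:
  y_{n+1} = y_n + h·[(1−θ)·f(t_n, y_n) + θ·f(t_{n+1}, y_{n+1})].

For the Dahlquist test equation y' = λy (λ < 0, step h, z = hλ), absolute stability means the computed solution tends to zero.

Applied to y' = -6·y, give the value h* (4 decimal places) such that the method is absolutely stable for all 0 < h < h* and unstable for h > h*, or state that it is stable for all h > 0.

With y'=λy (z=hλ):
  y_{n+1} = y_n + z·[5/6·y_n + 1/6·y_{n+1}] ⇒ (1 − 1/6z)y_{n+1} = (1 + 5/6z)y_n
  Hence R(z) = (1 + 5/6z)/(1 − 1/6z).

Need |R(x)|<1, x<0.
x=-0.63: |R|=0.4299
R=−1: 1+5/6x = −1+1/6x ⇒ -2/3x=2 ⇒ x=2/(-2/3)=-3.0000
Confirm numerically:
  x=-1.907: |R|=0.44707 <1
  x=-1.387: |R|=0.12657 <1
  x=-1.246: |R|=0.03174 <1
  x=-3.300: |R|=1.12903 >1
  x=-3.253: |R|=1.10937 >1
Interval (-3.0000, 0).

(-3.0000,0); λ=-6 ⇒ h* = (3)/6 = 0.5000.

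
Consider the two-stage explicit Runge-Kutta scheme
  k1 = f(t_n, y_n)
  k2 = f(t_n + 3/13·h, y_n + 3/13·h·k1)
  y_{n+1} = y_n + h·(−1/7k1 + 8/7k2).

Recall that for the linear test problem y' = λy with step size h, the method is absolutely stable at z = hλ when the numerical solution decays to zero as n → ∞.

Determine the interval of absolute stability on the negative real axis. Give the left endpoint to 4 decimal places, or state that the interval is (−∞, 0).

With y'=λy (z=hλ):
  k1=λy_n ⇒ h·k1=z·y_n;  k2=λ(1+3/13z)y_n ⇒ h·k2=z(1+3/13z)y_n
  y_{n+1}/y_n = 1 − 1/7z + 8/7z(1+3/13z) = 1 + z + 24/91z²
  so R(z) = 1 + z + 24/91z².

Need |R(x)|<1, x<0.
x=-0.36: |R|=0.6742
R=1: x+24/91x²=0 ⇒ x=−91/24=-3.7917; min R=1−1/(4·24/91)=0.0521>−1
Confirm numerically:
  x=-3.610: |R|=0.82704 <1
  x=-2.735: |R|=0.23781 <1
  x=-2.721: |R|=0.23166 <1
  x=-2.692: |R|=0.21926 <1
  x=-4.074: |R|=1.30336 >1
  x=-4.038: |R|=1.26234 >1
  x=-3.827: |R|=1.03566 >1
So |R|<1 on (-3.7917, 0).

(-3.7917, 0).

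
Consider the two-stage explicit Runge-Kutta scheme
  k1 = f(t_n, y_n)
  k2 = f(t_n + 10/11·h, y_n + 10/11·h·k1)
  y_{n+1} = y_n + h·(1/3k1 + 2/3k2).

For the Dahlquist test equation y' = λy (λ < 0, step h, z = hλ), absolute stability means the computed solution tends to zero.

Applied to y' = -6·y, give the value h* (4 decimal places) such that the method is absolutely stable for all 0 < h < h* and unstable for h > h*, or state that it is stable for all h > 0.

(-1.6500,0); λ=-6 ⇒ h* = (33/20)/6 = 0.2750.

With y'=λy (z=hλ):
  k1=λy_n ⇒ h·k1=z·y_n;  k2=λ(1+10/11z)y_n ⇒ h·k2=z(1+10/11z)y_n
  y_{n+1}/y_n = 1 + 1/3z + 2/3z(1+10/11z) = 1 + z + 20/33z²
  Hence R(z) = 1 + z + 20/33z².

Boundary: |R(x)|=1, x<0.
x=-1.07: |R|=0.6239
R=1: x+20/33x²=0 ⇒ x=−33/20=-1.6500; min R=1−1/(4·20/33)=0.5875>−1
Confirm numerically:
  x=-1.315: |R|=0.73302 <1
  x=-1.297: |R|=0.72252 <1
  x=-0.996: |R|=0.60522 <1
  x=-0.696: |R|=0.59759 <1
  x=-2.223: |R|=1.77199 >1
  x=-1.999: |R|=1.42282 >1
So |R|<1 on (-1.6500, 0).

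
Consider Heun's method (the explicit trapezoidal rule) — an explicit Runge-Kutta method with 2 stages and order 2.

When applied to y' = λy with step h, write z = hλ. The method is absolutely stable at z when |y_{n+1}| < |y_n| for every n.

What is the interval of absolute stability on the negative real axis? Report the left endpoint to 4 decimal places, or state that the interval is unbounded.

z∈(-2.0000,0).

Set f=λy, z=hλ:
  order 2, 2-stage ⇒ R(z)=1+z+z^2/2
  (e.g. R(-1.41)=0.58405, |R|=0.58405)

Solve |R(x)|<1 on ℝ⁻.
x=-1.41: |R|=0.5840
|R(-2.1)|=1.1050 |R(-1.96)|=0.9608 |R(-1.62)|=0.6922
Bisect:
  x_lo=-2.7737 |R|=2.0730  x_hi=-0.3838 |R|=0.6899
  mid=-1.57873 |R|=0.66746 →hi
  mid=-2.17622 |R|=1.19175 →lo
  mid=-1.87747 |R|=0.88498 →hi
  mid=-2.02685 |R|=1.02721 →lo
  mid=-1.95216 |R|=0.95331 →hi
  mid=-1.98950 |R|=0.98956 →hi
  mid=-2.00818 |R|=1.00821 →lo
  ...
  [-2.00001,-1.99986] ⇒ x*=-2.0000
Stable set (-2.0000, 0).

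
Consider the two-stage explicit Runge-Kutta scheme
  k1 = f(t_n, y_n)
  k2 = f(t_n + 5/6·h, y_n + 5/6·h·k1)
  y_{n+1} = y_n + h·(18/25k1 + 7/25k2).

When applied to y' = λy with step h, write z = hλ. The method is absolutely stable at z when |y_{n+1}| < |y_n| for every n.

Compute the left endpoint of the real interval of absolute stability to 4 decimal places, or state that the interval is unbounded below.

left endpoint -4.2857.

Test eqn y'=λy, z=hλ:
  k1=λy_n ⇒ h·k1=z·y_n;  k2=λ(1+5/6z)y_n ⇒ h·k2=z(1+5/6z)y_n
  y_{n+1}/y_n = 1 + 18/25z + 7/25z(1+5/6z) = 1 + z + 7/30z²
  Hence R(z) = 1 + z + 7/30z².

Need |R(x)|<1, x<0.
x=-0.92: |R|=0.2775
R=1: x+7/30x²=0 ⇒ x=−30/7=-4.2857; min R=1−1/(4·7/30)=-0.0714>−1
Confirm numerically:
  x=-3.741: |R|=0.52452 <1
  x=-2.121: |R|=0.07132 <1
  x=-1.930: |R|=0.06086 <1
  x=-4.369: |R|=1.08490 >1
  x=-4.332: |R|=1.04679 >1
Stable set (-4.2857, 0).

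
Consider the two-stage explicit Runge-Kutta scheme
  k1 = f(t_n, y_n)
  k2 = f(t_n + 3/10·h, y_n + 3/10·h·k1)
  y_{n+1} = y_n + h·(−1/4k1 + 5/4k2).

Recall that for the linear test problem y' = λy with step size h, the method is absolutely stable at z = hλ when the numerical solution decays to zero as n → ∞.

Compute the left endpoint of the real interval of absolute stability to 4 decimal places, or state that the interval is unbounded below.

z* = -2.6667.

On y'=λy, z=hλ:
  k1=λy_n ⇒ h·k1=z·y_n;  k2=λ(1+3/10z)y_n ⇒ h·k2=z(1+3/10z)y_n
  y_{n+1}/y_n = 1 − 1/4z + 5/4z(1+3/10z) = 1 + z + 3/8z²
  so R(z) = 1 + z + 3/8z².

Boundary: |R(x)|=1, x<0.
x=-0.92: |R|=0.3974
R=1: x+3/8x²=0 ⇒ x=−8/3=-2.6667; min R=1−1/(4·3/8)=0.3333>−1
Confirm numerically:
  x=-2.190: |R|=0.60854 <1
  x=-1.845: |R|=0.43151 <1
  x=-1.394: |R|=0.33471 <1
  x=-3.205: |R|=1.64701 >1
  x=-3.078: |R|=1.47478 >1
  x=-2.975: |R|=1.34398 >1
Interval (-2.6667, 0).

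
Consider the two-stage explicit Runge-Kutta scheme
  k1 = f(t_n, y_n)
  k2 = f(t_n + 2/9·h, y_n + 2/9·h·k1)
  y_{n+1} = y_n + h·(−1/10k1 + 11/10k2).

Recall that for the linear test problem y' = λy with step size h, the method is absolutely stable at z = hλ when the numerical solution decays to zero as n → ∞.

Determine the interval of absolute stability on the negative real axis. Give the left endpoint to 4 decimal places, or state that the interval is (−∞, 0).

Set f=λy, z=hλ:
  k1=λy_n ⇒ h·k1=z·y_n;  k2=λ(1+2/9z)y_n ⇒ h·k2=z(1+2/9z)y_n
  y_{n+1}/y_n = 1 − 1/10z + 11/10z(1+2/9z) = 1 + z + 11/45z²
  ⇒ R(z) = 1 + z + 11/45z².

Solve |R(x)|<1 on ℝ⁻.
x=-1.04: |R|=0.2244
R=1: x+11/45x²=0 ⇒ x=−45/11=-4.0909; min R=1−1/(4·11/45)=-0.0227>−1
Confirm numerically:
  x=-3.910: |R|=0.82709 <1
  x=-2.938: |R|=0.17201 <1
  x=-2.832: |R|=0.12850 <1
  x=-4.616: |R|=1.59249 >1
  x=-4.504: |R|=1.45480 >1
  x=-4.305: |R|=1.22529 >1
Interval (-4.0909, 0).

(-4.0909, 0).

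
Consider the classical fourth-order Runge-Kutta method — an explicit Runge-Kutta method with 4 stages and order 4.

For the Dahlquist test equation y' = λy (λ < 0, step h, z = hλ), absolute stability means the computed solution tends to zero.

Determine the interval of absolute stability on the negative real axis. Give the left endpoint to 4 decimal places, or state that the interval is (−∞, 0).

z∈(-2.7853,0).

Test eqn y'=λy, z=hλ:
  order 4, 4-stage ⇒ R(z)=1+z+z^2/2+z^3/6+z^4/24
  (e.g. R(-0.41)=0.66374, |R|=0.66374)

Solve |R(x)|<1 on ℝ⁻.
x=-0.41: |R|=0.6637
|R(-1.71)|=0.2749 |R(-1.53)|=0.2718 |R(-1.35)|=0.2896
Bisect:
  x_lo=-3.6565 |R|=3.3290  x_hi=-0.3406 |R|=0.7114
  mid=-1.99857 |R|=0.33286 →hi
  mid=-2.82756 |R|=1.06561 →lo
  mid=-2.41306 |R|=0.56929 →hi
  mid=-2.62031 |R|=0.77844 →hi
  mid=-2.72393 |R|=0.91136 →hi
  mid=-2.77574 |R|=0.98570 →hi
  mid=-2.80165 |R|=1.02494 →lo
  mid=-2.78870 |R|=1.00514 →lo
  mid=-2.78222 |R|=0.99538 →hi
  ...
  [-2.78546,-2.78526] ⇒ x*=-2.7853
Stable set (-2.7853, 0).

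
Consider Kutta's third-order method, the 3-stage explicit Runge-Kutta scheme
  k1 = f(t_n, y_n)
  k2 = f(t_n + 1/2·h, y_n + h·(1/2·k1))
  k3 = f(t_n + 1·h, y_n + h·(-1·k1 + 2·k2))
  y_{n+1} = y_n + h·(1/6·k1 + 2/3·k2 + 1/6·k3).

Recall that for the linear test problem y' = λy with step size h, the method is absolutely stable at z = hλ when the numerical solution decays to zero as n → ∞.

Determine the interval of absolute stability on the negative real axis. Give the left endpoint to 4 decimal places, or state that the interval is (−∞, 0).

With y'=λy (z=hλ):
  order 3, 3-stage ⇒ R(z)=1+z+z^2/2+z^3/6
  (e.g. R(-0.64)=0.52111, |R|=0.52111)

Boundary: |R(x)|=1, x<0.
x=-0.64: |R|=0.5211
|R(-2.79)|=1.5176 |R(-1.98)|=0.3135 |R(-1.09)|=0.2882
Bisect:
  x_lo=-3.3253 |R|=2.9249  x_hi=-0.3113 |R|=0.7321
  mid=-1.81833 |R|=0.16716 →hi
  mid=-2.57183 |R|=1.09982 →lo
  mid=-2.19508 |R|=0.54868 →hi
  mid=-2.38345 |R|=0.79970 →hi
  mid=-2.47764 |R|=0.94321 →hi
  mid=-2.52474 |R|=1.01982 →lo
  mid=-2.50119 |R|=0.98110 →hi
  mid=-2.51296 |R|=1.00036 →lo
  mid=-2.50708 |R|=0.99070 →hi
  ...
  [-2.51278,-2.51259] ⇒ x*=-2.5127
Interval (-2.5127, 0).

z∈(-2.5127,0).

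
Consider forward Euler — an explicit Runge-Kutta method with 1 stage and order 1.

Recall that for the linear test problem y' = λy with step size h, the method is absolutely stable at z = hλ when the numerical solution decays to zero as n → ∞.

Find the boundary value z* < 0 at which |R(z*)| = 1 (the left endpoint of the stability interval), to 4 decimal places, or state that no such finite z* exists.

left endpoint -2.0000.

Set f=λy, z=hλ:
  order 1, 1-stage ⇒ R(z)=1+z
  (e.g. R(-1.65)=-0.65000, |R|=0.65000)

Solve |R(x)|<1 on ℝ⁻.
x=-1.65: |R|=0.6500
|R(-2.34)|=1.3400 |R(-2.14)|=1.1400 |R(-1.01)|=0.0100
Bisect:
  x_lo=-2.3153 |R|=1.3153  x_hi=-0.2368 |R|=0.7632
  mid=-1.27608 |R|=0.27608 →hi
  mid=-1.79570 |R|=0.79570 →hi
  mid=-2.05551 |R|=1.05551 →lo
  mid=-1.92560 |R|=0.92560 →hi
  mid=-1.99055 |R|=0.99055 →hi
  mid=-2.02303 |R|=1.02303 →lo
  mid=-2.00679 |R|=1.00679 →lo
  mid=-1.99867 |R|=0.99867 →hi
  ...
  [-2.00007,-1.99994] ⇒ x*=-2.0000
Stable set (-2.0000, 0).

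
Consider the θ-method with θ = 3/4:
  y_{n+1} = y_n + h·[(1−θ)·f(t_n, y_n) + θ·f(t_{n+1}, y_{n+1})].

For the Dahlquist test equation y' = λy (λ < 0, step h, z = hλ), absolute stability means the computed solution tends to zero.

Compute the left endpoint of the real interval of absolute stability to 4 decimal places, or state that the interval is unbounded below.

unbounded; (−∞, 0).

Test eqn y'=λy, z=hλ:
  y_{n+1} = y_n + z·[1/4·y_n + 3/4·y_{n+1}] ⇒ (1 − 3/4z)y_{n+1} = (1 + 1/4z)y_n
  so R(z) = (1 + 1/4z)/(1 − 3/4z).

Boundary: |R(x)|=1, x<0.
x=-0.82: |R|=0.4923
x=-2: |R|=0.2000
x=-10: |R|=0.1765
x=-100: |R|=0.3158
θ=3/4≥1/2 ⇒ |1+1/4x|<|1−3/4x| ∀x<0 ⇒ unbounded interval.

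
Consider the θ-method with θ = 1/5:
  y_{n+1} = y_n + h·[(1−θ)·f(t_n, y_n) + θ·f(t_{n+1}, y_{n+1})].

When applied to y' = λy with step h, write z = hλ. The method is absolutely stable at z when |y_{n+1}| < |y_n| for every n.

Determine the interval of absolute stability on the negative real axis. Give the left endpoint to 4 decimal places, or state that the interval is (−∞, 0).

Test eqn y'=λy, z=hλ:
  y_{n+1} = y_n + z·[4/5·y_n + 1/5·y_{n+1}] ⇒ (1 − 1/5z)y_{n+1} = (1 + 4/5z)y_n
  Hence R(z) = (1 + 4/5z)/(1 − 1/5z).

Find x<0 with |R(x)|<1.
x=-1.42: |R|=0.1059
R=−1: 1+4/5x = −1+1/5x ⇒ -3/5x=2 ⇒ x=2/(-3/5)=-3.3333
Confirm numerically:
  x=-3.305: |R|=0.98977 <1
  x=-2.531: |R|=0.68039 <1
  x=-2.507: |R|=0.66977 <1
  x=-2.033: |R|=0.44533 <1
  x=-3.793: |R|=1.15683 >1
  x=-3.578: |R|=1.08557 >1
So |R|<1 on (-3.3333, 0).

z∈(-3.3333,0).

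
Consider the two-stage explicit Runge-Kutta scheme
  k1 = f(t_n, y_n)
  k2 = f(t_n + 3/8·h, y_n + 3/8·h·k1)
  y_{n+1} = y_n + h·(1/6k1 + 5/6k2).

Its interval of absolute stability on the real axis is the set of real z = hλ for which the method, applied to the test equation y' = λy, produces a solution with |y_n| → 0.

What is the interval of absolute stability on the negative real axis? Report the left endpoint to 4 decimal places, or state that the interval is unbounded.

On y'=λy, z=hλ:
  k1=λy_n ⇒ h·k1=z·y_n;  k2=λ(1+3/8z)y_n ⇒ h·k2=z(1+3/8z)y_n
  y_{n+1}/y_n = 1 + 1/6z + 5/6z(1+3/8z) = 1 + z + 5/16z²
  Hence R(z) = 1 + z + 5/16z².

Find x<0 with |R(x)|<1.
x=-0.38: |R|=0.6651
R=1: x+5/16x²=0 ⇒ x=−16/5=-3.2000; min R=1−1/(4·5/16)=0.2000>−1
Confirm numerically:
  x=-2.133: |R|=0.28878 <1
  x=-1.736: |R|=0.20578 <1
  x=-1.614: |R|=0.20006 <1
  x=-3.756: |R|=1.65260 >1
  x=-3.561: |R|=1.40173 >1
  x=-3.377: |R|=1.18679 >1
Stable set (-3.2000, 0).

(-3.2000, 0).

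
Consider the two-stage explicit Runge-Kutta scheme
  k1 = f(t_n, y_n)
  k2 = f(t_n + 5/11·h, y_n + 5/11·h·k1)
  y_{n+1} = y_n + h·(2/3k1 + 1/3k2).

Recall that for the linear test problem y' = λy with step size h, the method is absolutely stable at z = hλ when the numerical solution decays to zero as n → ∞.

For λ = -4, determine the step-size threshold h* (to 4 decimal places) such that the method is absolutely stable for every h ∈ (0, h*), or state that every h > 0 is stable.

(-6.6000,0); λ=-4 ⇒ h* = (33/5)/4 = 1.6500.

On y'=λy, z=hλ:
  k1=λy_n ⇒ h·k1=z·y_n;  k2=λ(1+5/11z)y_n ⇒ h·k2=z(1+5/11z)y_n
  y_{n+1}/y_n = 1 + 2/3z + 1/3z(1+5/11z) = 1 + z + 5/33z²
  ⇒ R(z) = 1 + z + 5/33z².

Need |R(x)|<1, x<0.
x=-0.93: |R|=0.2010
R=1: x+5/33x²=0 ⇒ x=−33/5=-6.6000; min R=1−1/(4·5/33)=-0.6500>−1
Confirm numerically:
  x=-3.483: |R|=0.64493 <1
  x=-3.455: |R|=0.64636 <1
  x=-3.280: |R|=0.64994 <1
  x=-7.117: |R|=1.55750 >1
  x=-6.841: |R|=1.24980 >1
  x=-6.732: |R|=1.13464 >1
Stable set (-6.6000, 0).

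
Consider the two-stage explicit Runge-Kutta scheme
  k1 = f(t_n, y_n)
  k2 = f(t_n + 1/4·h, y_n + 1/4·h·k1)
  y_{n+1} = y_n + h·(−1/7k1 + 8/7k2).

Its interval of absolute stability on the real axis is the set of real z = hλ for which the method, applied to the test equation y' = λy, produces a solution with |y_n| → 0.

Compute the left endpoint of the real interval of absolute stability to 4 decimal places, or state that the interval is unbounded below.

z* = -3.5000.

On y'=λy, z=hλ:
  k1=λy_n ⇒ h·k1=z·y_n;  k2=λ(1+1/4z)y_n ⇒ h·k2=z(1+1/4z)y_n
  y_{n+1}/y_n = 1 − 1/7z + 8/7z(1+1/4z) = 1 + z + 2/7z²
  ⇒ R(z) = 1 + z + 2/7z².

Boundary: |R(x)|=1, x<0.
x=-1.02: |R|=0.2773
R=1: x+2/7x²=0 ⇒ x=−7/2=-3.5000; min R=1−1/(4·2/7)=0.1250>−1
Confirm numerically:
  x=-2.916: |R|=0.51344 <1
  x=-2.535: |R|=0.30106 <1
  x=-1.945: |R|=0.13586 <1
  x=-3.897: |R|=1.44203 >1
  x=-3.600: |R|=1.10286 >1
  x=-3.574: |R|=1.07556 >1
Stable set (-3.5000, 0).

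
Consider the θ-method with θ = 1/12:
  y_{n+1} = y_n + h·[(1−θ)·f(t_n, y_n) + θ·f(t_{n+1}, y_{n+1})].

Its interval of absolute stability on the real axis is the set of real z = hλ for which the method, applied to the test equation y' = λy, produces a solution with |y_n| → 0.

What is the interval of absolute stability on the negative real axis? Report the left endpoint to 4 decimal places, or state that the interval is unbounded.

Test eqn y'=λy, z=hλ:
  y_{n+1} = y_n + z·[11/12·y_n + 1/12·y_{n+1}] ⇒ (1 − 1/12z)y_{n+1} = (1 + 11/12z)y_n
  so R(z) = (1 + 11/12z)/(1 − 1/12z).

Need |R(x)|<1, x<0.
x=-0.93: |R|=0.1369
R=−1: 1+11/12x = −1+1/12x ⇒ -5/6x=2 ⇒ x=2/(-5/6)=-2.4000
Confirm numerically:
  x=-1.922: |R|=0.65666 <1
  x=-1.796: |R|=0.56219 <1
  x=-1.328: |R|=0.19568 <1
  x=-1.211: |R|=0.09999 <1
  x=-2.891: |R|=1.32973 >1
  x=-2.486: |R|=1.05937 >1
So |R|<1 on (-2.4000, 0).

(-2.4000, 0).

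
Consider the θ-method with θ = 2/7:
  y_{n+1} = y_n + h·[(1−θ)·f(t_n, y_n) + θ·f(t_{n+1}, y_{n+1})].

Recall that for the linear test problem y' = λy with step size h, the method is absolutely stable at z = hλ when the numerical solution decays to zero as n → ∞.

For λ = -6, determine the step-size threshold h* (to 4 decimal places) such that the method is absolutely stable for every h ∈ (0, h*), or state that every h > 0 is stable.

Set f=λy, z=hλ:
  y_{n+1} = y_n + z·[5/7·y_n + 2/7·y_{n+1}] ⇒ (1 − 2/7z)y_{n+1} = (1 + 5/7z)y_n
  R(z) = (1 + 5/7z)/(1 − 2/7z).

Boundary: |R(x)|=1, x<0.
x=-1.01: |R|=0.2162
R=−1: 1+5/7x = −1+2/7x ⇒ -3/7x=2 ⇒ x=2/(-3/7)=-4.6667
Confirm numerically:
  x=-4.052: |R|=0.87791 <1
  x=-2.874: |R|=0.57813 <1
  x=-2.737: |R|=0.53591 <1
  x=-2.601: |R|=0.49213 <1
  x=-5.262: |R|=1.10192 >1
  x=-5.019: |R|=1.06204 >1
  x=-4.727: |R|=1.01100 >1
Stable set (-4.6667, 0).

(-4.6667,0); λ=-6 ⇒ h* = (14/3)/6 = 0.7778.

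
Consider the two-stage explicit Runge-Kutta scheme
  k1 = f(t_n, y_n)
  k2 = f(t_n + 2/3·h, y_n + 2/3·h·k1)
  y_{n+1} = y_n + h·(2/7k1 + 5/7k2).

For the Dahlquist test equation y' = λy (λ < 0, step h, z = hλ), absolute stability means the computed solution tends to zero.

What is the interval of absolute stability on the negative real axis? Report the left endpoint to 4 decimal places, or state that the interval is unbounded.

z∈(-2.1000,0).

Test eqn y'=λy, z=hλ:
  k1=λy_n ⇒ h·k1=z·y_n;  k2=λ(1+2/3z)y_n ⇒ h·k2=z(1+2/3z)y_n
  y_{n+1}/y_n = 1 + 2/7z + 5/7z(1+2/3z) = 1 + z + 10/21z²
  ⇒ R(z) = 1 + z + 10/21z².

Need |R(x)|<1, x<0.
x=-1.63: |R|=0.6352
R=1: x+10/21x²=0 ⇒ x=−21/10=-2.1000; min R=1−1/(4·10/21)=0.4750>−1
Confirm numerically:
  x=-2.021: |R|=0.92397 <1
  x=-1.669: |R|=0.65746 <1
  x=-1.473: |R|=0.56020 <1
  x=-2.649: |R|=1.69252 >1
  x=-2.596: |R|=1.61315 >1
Interval (-2.1000, 0).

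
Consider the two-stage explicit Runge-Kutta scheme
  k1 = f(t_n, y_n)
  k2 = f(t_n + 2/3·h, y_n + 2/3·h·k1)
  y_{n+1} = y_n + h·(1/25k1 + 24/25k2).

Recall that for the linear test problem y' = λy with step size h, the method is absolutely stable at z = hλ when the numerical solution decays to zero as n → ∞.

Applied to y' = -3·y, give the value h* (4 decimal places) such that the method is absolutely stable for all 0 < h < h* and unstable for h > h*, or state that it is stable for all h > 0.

Set f=λy, z=hλ:
  k1=λy_n ⇒ h·k1=z·y_n;  k2=λ(1+2/3z)y_n ⇒ h·k2=z(1+2/3z)y_n
  y_{n+1}/y_n = 1 + 1/25z + 24/25z(1+2/3z) = 1 + z + 16/25z²
  so R(z) = 1 + z + 16/25z².

Need |R(x)|<1, x<0.
x=-1.23: |R|=0.7383
R=1: x+16/25x²=0 ⇒ x=−25/16=-1.5625; min R=1−1/(4·16/25)=0.6094>−1
Confirm numerically:
  x=-1.537: |R|=0.97492 <1
  x=-1.079: |R|=0.66611 <1
  x=-1.039: |R|=0.65189 <1
  x=-2.030: |R|=1.60738 >1
  x=-2.020: |R|=1.59146 >1
  x=-1.608: |R|=1.04682 >1
Stable set (-1.5625, 0).

(-1.5625,0); λ=-3 ⇒ h* = (25/16)/3 = 0.5208.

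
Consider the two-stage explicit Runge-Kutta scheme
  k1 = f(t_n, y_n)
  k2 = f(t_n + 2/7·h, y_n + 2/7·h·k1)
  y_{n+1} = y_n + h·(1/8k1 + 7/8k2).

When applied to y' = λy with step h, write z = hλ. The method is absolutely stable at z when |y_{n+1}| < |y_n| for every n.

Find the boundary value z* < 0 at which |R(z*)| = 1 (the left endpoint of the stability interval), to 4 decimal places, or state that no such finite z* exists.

On y'=λy, z=hλ:
  k1=λy_n ⇒ h·k1=z·y_n;  k2=λ(1+2/7z)y_n ⇒ h·k2=z(1+2/7z)y_n
  y_{n+1}/y_n = 1 + 1/8z + 7/8z(1+2/7z) = 1 + z + 1/4z²
  R(z) = 1 + z + 1/4z².

Solve |R(x)|<1 on ℝ⁻.
x=-0.73: |R|=0.4032
R=1: x+1/4x²=0 ⇒ x=−4=-4.0000; min R=1−1/(4·1/4)=0.0000>−1
Confirm numerically:
  x=-3.271: |R|=0.40386 <1
  x=-3.104: |R|=0.30470 <1
  x=-2.938: |R|=0.21996 <1
  x=-2.917: |R|=0.21022 <1
  x=-4.486: |R|=1.54505 >1
  x=-4.430: |R|=1.47622 >1
Interval (-4.0000, 0).

left endpoint -4.0000.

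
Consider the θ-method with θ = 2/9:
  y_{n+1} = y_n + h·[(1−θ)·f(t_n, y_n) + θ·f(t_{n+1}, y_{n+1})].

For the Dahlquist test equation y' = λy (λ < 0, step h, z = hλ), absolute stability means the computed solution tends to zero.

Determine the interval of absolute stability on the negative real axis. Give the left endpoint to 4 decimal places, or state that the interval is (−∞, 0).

With y'=λy (z=hλ):
  y_{n+1} = y_n + z·[7/9·y_n + 2/9·y_{n+1}] ⇒ (1 − 2/9z)y_{n+1} = (1 + 7/9z)y_n
  so R(z) = (1 + 7/9z)/(1 − 2/9z).

Find x<0 with |R(x)|<1.
x=-0.39: |R|=0.6411
R=−1: 1+7/9x = −1+2/9x ⇒ -5/9x=2 ⇒ x=2/(-5/9)=-3.6000
Confirm numerically:
  x=-3.207: |R|=0.87252 <1
  x=-3.048: |R|=0.81717 <1
  x=-2.855: |R|=0.74677 <1
  x=-4.162: |R|=1.16220 >1
  x=-4.101: |R|=1.14562 >1
So |R|<1 on (-3.6000, 0).

(-3.6000, 0).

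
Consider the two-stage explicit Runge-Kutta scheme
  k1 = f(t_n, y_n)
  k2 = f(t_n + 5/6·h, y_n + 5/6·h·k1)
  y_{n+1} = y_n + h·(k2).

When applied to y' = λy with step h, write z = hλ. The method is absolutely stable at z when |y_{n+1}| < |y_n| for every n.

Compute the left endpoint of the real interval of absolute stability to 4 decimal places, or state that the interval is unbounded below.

Test eqn y'=λy, z=hλ:
  k1=λy_n ⇒ h·k1=z·y_n;  k2=λ(1+5/6z)y_n ⇒ h·k2=z(1+5/6z)y_n
  y_{n+1}/y_n = 1 + z(1+5/6z) = 1 + z + 5/6z²
  so R(z) = 1 + z + 5/6z².

Need |R(x)|<1, x<0.
x=-0.47: |R|=0.7141
R=1: x+5/6x²=0 ⇒ x=−6/5=-1.2000; min R=1−1/(4·5/6)=0.7000>−1
Confirm numerically:
  x=-0.768: |R|=0.72352 <1
  x=-0.723: |R|=0.71261 <1
  x=-0.686: |R|=0.70616 <1
  x=-0.654: |R|=0.70243 <1
  x=-1.758: |R|=1.81747 >1
  x=-1.458: |R|=1.31347 >1
  x=-1.341: |R|=1.15757 >1
Stable set (-1.2000, 0).

left endpoint -1.2000.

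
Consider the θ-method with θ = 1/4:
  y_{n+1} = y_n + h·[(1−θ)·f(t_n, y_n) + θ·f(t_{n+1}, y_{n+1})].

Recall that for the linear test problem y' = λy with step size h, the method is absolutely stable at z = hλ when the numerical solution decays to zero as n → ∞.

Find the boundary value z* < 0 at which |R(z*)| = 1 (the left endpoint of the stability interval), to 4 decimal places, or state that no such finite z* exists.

Test eqn y'=λy, z=hλ:
  y_{n+1} = y_n + z·[3/4·y_n + 1/4·y_{n+1}] ⇒ (1 − 1/4z)y_{n+1} = (1 + 3/4z)y_n
  R(z) = (1 + 3/4z)/(1 − 1/4z).

Solve |R(x)|<1 on ℝ⁻.
x=-0.73: |R|=0.3827
R=−1: 1+3/4x = −1+1/4x ⇒ -1/2x=2 ⇒ x=2/(-1/2)=-4.0000
Confirm numerically:
  x=-3.880: |R|=0.96954 <1
  x=-3.426: |R|=0.84541 <1
  x=-2.646: |R|=0.59254 <1
  x=-1.795: |R|=0.23900 <1
  x=-4.228: |R|=1.05542 >1
  x=-4.213: |R|=1.05187 >1
So |R|<1 on (-4.0000, 0).

z* = -4.0000.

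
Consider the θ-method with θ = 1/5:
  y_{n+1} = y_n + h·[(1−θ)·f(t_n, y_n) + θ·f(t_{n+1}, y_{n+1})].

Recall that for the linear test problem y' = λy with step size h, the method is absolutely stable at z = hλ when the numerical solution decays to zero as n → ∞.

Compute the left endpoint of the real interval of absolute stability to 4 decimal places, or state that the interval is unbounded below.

left endpoint -3.3333.

Set f=λy, z=hλ:
  y_{n+1} = y_n + z·[4/5·y_n + 1/5·y_{n+1}] ⇒ (1 − 1/5z)y_{n+1} = (1 + 4/5z)y_n
  so R(z) = (1 + 4/5z)/(1 − 1/5z).

Find x<0 with |R(x)|<1.
x=-1.73: |R|=0.2853
R=−1: 1+4/5x = −1+1/5x ⇒ -3/5x=2 ⇒ x=2/(-3/5)=-3.3333
Confirm numerically:
  x=-3.258: |R|=0.97263 <1
  x=-2.348: |R|=0.59771 <1
  x=-1.543: |R|=0.17912 <1
  x=-3.739: |R|=1.13926 >1
  x=-3.688: |R|=1.12247 >1
Interval (-3.3333, 0).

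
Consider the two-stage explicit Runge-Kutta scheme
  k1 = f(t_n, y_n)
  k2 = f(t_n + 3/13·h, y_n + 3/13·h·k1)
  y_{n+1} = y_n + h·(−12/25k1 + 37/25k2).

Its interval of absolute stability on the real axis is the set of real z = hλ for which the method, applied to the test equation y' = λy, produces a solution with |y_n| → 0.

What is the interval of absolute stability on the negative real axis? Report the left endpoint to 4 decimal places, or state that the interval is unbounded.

z∈(-2.9279,0).

With y'=λy (z=hλ):
  k1=λy_n ⇒ h·k1=z·y_n;  k2=λ(1+3/13z)y_n ⇒ h·k2=z(1+3/13z)y_n
  y_{n+1}/y_n = 1 − 12/25z + 37/25z(1+3/13z) = 1 + z + 111/325z²
  Hence R(z) = 1 + z + 111/325z².

Solve |R(x)|<1 on ℝ⁻.
x=-0.4: |R|=0.6546
R=1: x+111/325x²=0 ⇒ x=−325/111=-2.9279; min R=1−1/(4·111/325)=0.2680>−1
Confirm numerically:
  x=-2.832: |R|=0.90721 <1
  x=-2.623: |R|=0.72683 <1
  x=-2.219: |R|=0.46272 <1
  x=-3.376: |R|=1.51664 >1
  x=-3.273: |R|=1.38574 >1
Interval (-2.9279, 0).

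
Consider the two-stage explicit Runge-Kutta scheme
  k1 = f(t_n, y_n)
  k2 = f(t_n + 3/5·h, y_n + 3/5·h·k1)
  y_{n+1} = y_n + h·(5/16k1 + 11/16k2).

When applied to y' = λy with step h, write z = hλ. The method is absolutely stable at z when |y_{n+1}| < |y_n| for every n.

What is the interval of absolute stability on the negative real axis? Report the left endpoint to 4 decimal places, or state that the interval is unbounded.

Set f=λy, z=hλ:
  k1=λy_n ⇒ h·k1=z·y_n;  k2=λ(1+3/5z)y_n ⇒ h·k2=z(1+3/5z)y_n
  y_{n+1}/y_n = 1 + 5/16z + 11/16z(1+3/5z) = 1 + z + 33/80z²
  Hence R(z) = 1 + z + 33/80z².

Need |R(x)|<1, x<0.
x=-1.01: |R|=0.4108
R=1: x+33/80x²=0 ⇒ x=−80/33=-2.4242; min R=1−1/(4·33/80)=0.3939>−1
Confirm numerically:
  x=-2.055: |R|=0.68700 <1
  x=-1.688: |R|=0.48735 <1
  x=-1.340: |R|=0.40068 <1
  x=-2.987: |R|=1.69339 >1
  x=-2.785: |R|=1.41444 >1
Interval (-2.4242, 0).

(-2.4242, 0).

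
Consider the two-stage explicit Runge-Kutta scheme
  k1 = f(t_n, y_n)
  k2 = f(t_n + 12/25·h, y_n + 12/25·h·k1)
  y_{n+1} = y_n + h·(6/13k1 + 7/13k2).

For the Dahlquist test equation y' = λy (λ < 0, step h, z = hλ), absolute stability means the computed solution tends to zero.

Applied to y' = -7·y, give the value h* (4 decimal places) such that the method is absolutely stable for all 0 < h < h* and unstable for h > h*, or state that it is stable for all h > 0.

Test eqn y'=λy, z=hλ:
  k1=λy_n ⇒ h·k1=z·y_n;  k2=λ(1+12/25z)y_n ⇒ h·k2=z(1+12/25z)y_n
  y_{n+1}/y_n = 1 + 6/13z + 7/13z(1+12/25z) = 1 + z + 84/325z²
  so R(z) = 1 + z + 84/325z².

Need |R(x)|<1, x<0.
x=-0.9: |R|=0.3094
R=1: x+84/325x²=0 ⇒ x=−325/84=-3.8690; min R=1−1/(4·84/325)=0.0327>−1
Confirm numerically:
  x=-3.706: |R|=0.84382 <1
  x=-3.638: |R|=0.78275 <1
  x=-3.171: |R|=0.42789 <1
  x=-4.053: |R|=1.19270 >1
  x=-3.975: |R|=1.10885 >1
  x=-3.920: |R|=1.05162 >1
So |R|<1 on (-3.8690, 0).

(-3.8690,0); λ=-7 ⇒ h* = (325/84)/7 = 0.5527.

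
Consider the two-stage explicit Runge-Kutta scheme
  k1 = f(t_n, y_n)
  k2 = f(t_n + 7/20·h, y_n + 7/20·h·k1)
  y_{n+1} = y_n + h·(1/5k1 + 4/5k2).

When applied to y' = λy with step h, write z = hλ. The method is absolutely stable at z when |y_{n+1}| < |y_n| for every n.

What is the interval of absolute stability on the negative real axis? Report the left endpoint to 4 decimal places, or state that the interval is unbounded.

z∈(-3.5714,0).

Test eqn y'=λy, z=hλ:
  k1=λy_n ⇒ h·k1=z·y_n;  k2=λ(1+7/20z)y_n ⇒ h·k2=z(1+7/20z)y_n
  y_{n+1}/y_n = 1 + 1/5z + 4/5z(1+7/20z) = 1 + z + 7/25z²
  ⇒ R(z) = 1 + z + 7/25z².

Find x<0 with |R(x)|<1.
x=-0.74: |R|=0.4133
R=1: x+7/25x²=0 ⇒ x=−25/7=-3.5714; min R=1−1/(4·7/25)=0.1071>−1
Confirm numerically:
  x=-2.893: |R|=0.45045 <1
  x=-2.739: |R|=0.36159 <1
  x=-2.514: |R|=0.25565 <1
  x=-2.483: |R|=0.24328 <1
  x=-4.171: |R|=1.70023 >1
  x=-3.824: |R|=1.27043 >1
Stable set (-3.5714, 0).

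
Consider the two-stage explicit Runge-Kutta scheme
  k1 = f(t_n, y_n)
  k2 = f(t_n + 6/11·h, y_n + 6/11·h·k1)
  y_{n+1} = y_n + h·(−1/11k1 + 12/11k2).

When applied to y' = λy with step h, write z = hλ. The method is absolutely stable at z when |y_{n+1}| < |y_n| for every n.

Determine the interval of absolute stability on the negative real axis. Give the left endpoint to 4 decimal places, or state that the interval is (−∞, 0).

(-1.6806, 0).

On y'=λy, z=hλ:
  k1=λy_n ⇒ h·k1=z·y_n;  k2=λ(1+6/11z)y_n ⇒ h·k2=z(1+6/11z)y_n
  y_{n+1}/y_n = 1 − 1/11z + 12/11z(1+6/11z) = 1 + z + 72/121z²
  R(z) = 1 + z + 72/121z².

Solve |R(x)|<1 on ℝ⁻.
x=-1.67: |R|=0.9895
R=1: x+72/121x²=0 ⇒ x=−121/72=-1.6806; min R=1−1/(4·72/121)=0.5799>−1
Confirm numerically:
  x=-1.097: |R|=0.61908 <1
  x=-1.088: |R|=0.61638 <1
  x=-0.746: |R|=0.58515 <1
  x=-2.221: |R|=1.71424 >1
  x=-2.021: |R|=1.40941 >1
Stable set (-1.6806, 0).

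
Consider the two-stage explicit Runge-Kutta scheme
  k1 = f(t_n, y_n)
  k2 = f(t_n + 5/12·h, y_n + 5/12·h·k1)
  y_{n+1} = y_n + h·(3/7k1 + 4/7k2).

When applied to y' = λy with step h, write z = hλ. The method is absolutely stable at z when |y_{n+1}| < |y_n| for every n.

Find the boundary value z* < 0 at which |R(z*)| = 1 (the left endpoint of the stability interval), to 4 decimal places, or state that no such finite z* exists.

left endpoint -4.2000.

On y'=λy, z=hλ:
  k1=λy_n ⇒ h·k1=z·y_n;  k2=λ(1+5/12z)y_n ⇒ h·k2=z(1+5/12z)y_n
  y_{n+1}/y_n = 1 + 3/7z + 4/7z(1+5/12z) = 1 + z + 5/21z²
  R(z) = 1 + z + 5/21z².

Need |R(x)|<1, x<0.
x=-0.82: |R|=0.3401
R=1: x+5/21x²=0 ⇒ x=−21/5=-4.2000; min R=1−1/(4·5/21)=-0.0500>−1
Confirm numerically:
  x=-4.095: |R|=0.89762 <1
  x=-3.811: |R|=0.64703 <1
  x=-3.702: |R|=0.56105 <1
  x=-4.496: |R|=1.31686 >1
  x=-4.269: |R|=1.07013 >1
Interval (-4.2000, 0).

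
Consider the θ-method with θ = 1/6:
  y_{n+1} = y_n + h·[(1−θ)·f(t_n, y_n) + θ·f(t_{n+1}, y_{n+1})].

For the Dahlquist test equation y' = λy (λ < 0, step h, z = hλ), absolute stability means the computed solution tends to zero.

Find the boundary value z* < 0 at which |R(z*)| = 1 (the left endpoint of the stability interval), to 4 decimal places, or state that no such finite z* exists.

With y'=λy (z=hλ):
  y_{n+1} = y_n + z·[5/6·y_n + 1/6·y_{n+1}] ⇒ (1 − 1/6z)y_{n+1} = (1 + 5/6z)y_n
  Hence R(z) = (1 + 5/6z)/(1 − 1/6z).

Need |R(x)|<1, x<0.
x=-0.63: |R|=0.4299
R=−1: 1+5/6x = −1+1/6x ⇒ -2/3x=2 ⇒ x=2/(-2/3)=-3.0000
Confirm numerically:
  x=-2.841: |R|=0.92806 <1
  x=-2.422: |R|=0.72548 <1
  x=-1.790: |R|=0.37869 <1
  x=-3.490: |R|=1.20653 >1
  x=-3.423: |R|=1.17956 >1
  x=-3.391: |R|=1.16654 >1
Interval (-3.0000, 0).

left endpoint -3.0000.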